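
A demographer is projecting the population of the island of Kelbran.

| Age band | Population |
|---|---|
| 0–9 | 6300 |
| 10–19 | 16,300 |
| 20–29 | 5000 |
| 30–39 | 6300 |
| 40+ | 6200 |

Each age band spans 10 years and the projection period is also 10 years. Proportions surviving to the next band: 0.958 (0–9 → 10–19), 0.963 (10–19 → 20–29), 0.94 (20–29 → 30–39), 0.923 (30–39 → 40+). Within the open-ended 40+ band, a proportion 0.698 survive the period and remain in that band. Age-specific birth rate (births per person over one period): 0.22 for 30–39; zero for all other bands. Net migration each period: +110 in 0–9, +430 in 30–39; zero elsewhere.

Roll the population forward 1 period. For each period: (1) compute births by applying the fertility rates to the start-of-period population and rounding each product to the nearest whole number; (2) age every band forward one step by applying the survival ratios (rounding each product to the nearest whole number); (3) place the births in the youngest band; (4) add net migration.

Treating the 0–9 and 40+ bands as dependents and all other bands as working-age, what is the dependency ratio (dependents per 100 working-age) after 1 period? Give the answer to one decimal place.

43.3

Period 1.
Births: 6300 × 0.22 = 1386
10–19: 6300 × 0.958 = 6035
20–29: 16300 × 0.963 = 15697
30–39: 5000 × 0.94 = 4700
40+: 6300 × 0.923 + 6200 × 0.698 = 5815 + 4328 = 10143
Net migration: 0–9 + 110 → 1496; 30–39 + 430 → 5130
→ [1496, 6035, 15697, 5130, 10143]
Dependents (band 0–9 + band 40+) = 1496 + 10143 = 11639; working-age = 26862; ratio = 11639/26862 × 100 = 43.3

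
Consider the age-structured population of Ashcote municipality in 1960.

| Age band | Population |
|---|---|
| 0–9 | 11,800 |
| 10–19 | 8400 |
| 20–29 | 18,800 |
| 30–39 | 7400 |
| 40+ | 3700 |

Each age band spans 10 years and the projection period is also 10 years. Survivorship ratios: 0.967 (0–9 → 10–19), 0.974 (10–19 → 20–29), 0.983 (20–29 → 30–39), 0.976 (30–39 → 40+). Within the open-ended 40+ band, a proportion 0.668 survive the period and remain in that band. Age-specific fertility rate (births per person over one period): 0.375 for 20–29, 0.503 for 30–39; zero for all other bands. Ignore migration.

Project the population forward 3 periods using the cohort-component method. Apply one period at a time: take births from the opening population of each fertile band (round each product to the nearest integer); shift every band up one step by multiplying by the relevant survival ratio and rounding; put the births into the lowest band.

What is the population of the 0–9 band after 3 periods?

8214

[period 1]
Births: 18800 × 0.375 = 7050 ; 7400 × 0.503 = 3722 — total 10772
10–19: 11800 × 0.967 = 11411
20–29: 8400 × 0.974 = 8182
30–39: 18800 × 0.983 = 18480
40+: 7400 × 0.976 + 3700 × 0.668 = 7222 + 2472 = 9694
Population now: 0–9=10772, 10–19=11411, 20–29=8182, 30–39=18480, 40+=9694
[period 2]
Births: 8182 × 0.375 = 3068 ; 18480 × 0.503 = 9295 — total 12363
10–19: 10772 × 0.967 = 10417
20–29: 11411 × 0.974 = 11114
30–39: 8182 × 0.983 = 8043
40+: 18480 × 0.976 + 9694 × 0.668 = 18036 + 6476 = 24512
Population now: 0–9=12363, 10–19=10417, 20–29=11114, 30–39=8043, 40+=24512
[period 3]
Births: 11114 × 0.375 = 4168 ; 8043 × 0.503 = 4046 — total 8214
10–19: 12363 × 0.967 = 11955
20–29: 10417 × 0.974 = 10146
30–39: 11114 × 0.983 = 10925
40+: 8043 × 0.976 + 24512 × 0.668 = 7850 + 16374 = 24224
Population now: 0–9=8214, 10–19=11955, 20–29=10146, 30–39=10925, 40+=24224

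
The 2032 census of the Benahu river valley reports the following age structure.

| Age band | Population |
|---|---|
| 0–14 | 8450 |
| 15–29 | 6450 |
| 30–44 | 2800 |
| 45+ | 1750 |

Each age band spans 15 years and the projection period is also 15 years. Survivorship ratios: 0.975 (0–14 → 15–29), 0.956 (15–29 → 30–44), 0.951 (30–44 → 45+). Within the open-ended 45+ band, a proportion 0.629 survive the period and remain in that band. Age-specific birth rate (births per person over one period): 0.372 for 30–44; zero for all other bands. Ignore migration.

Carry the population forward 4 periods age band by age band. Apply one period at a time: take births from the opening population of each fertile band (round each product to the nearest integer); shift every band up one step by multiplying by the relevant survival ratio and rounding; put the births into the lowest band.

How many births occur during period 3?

2930

[period 1]
Births: 2800 × 0.372 = 1042
15–29: 8450 × 0.975 = 8239
30–44: 6450 × 0.956 = 6166
45+: 2800 × 0.951 + 1750 × 0.629 = 2663 + 1101 = 3764
Giving 1042 / 8239 / 6166 / 3764.
[period 2]
Births: 6166 × 0.372 = 2294
15–29: 1042 × 0.975 = 1016
30–44: 8239 × 0.956 = 7876
45+: 6166 × 0.951 + 3764 × 0.629 = 5864 + 2368 = 8232
Giving 2294 / 1016 / 7876 / 8232.
[period 3]
Births: 7876 × 0.372 = 2930
15–29: 2294 × 0.975 = 2237
30–44: 1016 × 0.956 = 971
45+: 7876 × 0.951 + 8232 × 0.629 = 7490 + 5178 = 12668
Giving 2930 / 2237 / 971 / 12668.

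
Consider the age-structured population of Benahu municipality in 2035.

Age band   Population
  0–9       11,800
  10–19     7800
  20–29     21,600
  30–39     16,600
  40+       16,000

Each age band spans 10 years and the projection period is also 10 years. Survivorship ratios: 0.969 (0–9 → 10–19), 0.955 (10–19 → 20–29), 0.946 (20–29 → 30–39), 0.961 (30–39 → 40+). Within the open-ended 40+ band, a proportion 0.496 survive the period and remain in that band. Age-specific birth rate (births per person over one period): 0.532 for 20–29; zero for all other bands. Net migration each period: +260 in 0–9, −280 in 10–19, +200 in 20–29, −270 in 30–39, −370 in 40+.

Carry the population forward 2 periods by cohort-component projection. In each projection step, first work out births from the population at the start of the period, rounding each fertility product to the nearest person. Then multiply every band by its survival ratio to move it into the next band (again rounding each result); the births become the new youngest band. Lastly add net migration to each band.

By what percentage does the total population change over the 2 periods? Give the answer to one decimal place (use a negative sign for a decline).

After projecting period 1:
Births: 21600 × 0.532 = 11491
10–19: 11800 × 0.969 = 11434
20–29: 7800 × 0.955 = 7449
30–39: 21600 × 0.946 = 20434
40+: 16600 × 0.961 + 16000 × 0.496 = 15953 + 7936 = 23889
Net migration: 0–9 + 260 → 11751; 10–19 − 280 → 11154; 20–29 + 200 → 7649; 30–39 − 270 → 20164; 40+ − 370 → 23519
Population now: 0–9=11751, 10–19=11154, 20–29=7649, 30–39=20164, 40+=23519
After projecting period 2:
Births: 7649 × 0.532 = 4069
10–19: 11751 × 0.969 = 11387
20–29: 11154 × 0.955 = 10652
30–39: 7649 × 0.946 = 7236
40+: 20164 × 0.961 + 23519 × 0.496 = 19378 + 11665 = 31043
Net migration: 0–9 + 260 → 4329; 10–19 − 280 → 11107; 20–29 + 200 → 10852; 30–39 − 270 → 6966; 40+ − 370 → 30673
Population now: 0–9=4329, 10–19=11107, 20–29=10852, 30–39=6966, 40+=30673
Total: 73800 → 63927; change = -9873; percentage change = -13.4%

-13.4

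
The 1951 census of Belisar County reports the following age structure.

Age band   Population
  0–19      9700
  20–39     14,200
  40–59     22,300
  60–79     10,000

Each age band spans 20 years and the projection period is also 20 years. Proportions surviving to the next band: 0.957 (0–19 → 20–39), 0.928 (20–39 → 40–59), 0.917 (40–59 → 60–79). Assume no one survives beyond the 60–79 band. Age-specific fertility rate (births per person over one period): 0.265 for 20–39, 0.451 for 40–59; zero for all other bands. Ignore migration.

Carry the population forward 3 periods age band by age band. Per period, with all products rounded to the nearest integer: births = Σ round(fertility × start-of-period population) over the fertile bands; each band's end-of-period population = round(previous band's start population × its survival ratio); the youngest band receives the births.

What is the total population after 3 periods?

35606

Let group 1 be 0–19 through group 4 = 60–79.
Period 1.
Births: 14200 * 0.265 = 3763  |  22300 * 0.451 = 10057 ⇒ total 13820
Group 2: 9700 * 0.957 = 9283
Group 3: 14200 * 0.928 = 13178
Group 4: 22300 * 0.917 = 20449
→ [13820, 9283, 13178, 20449]
Period 2.
Births: 9283 * 0.265 = 2460  |  13178 * 0.451 = 5943 ⇒ total 8403
Group 2: 13820 * 0.957 = 13226
Group 3: 9283 * 0.928 = 8615
Group 4: 13178 * 0.917 = 12084
→ [8403, 13226, 8615, 12084]
Period 3.
Births: 13226 * 0.265 = 3505  |  8615 * 0.451 = 3885 ⇒ total 7390
Group 2: 8403 * 0.957 = 8042
Group 3: 13226 * 0.928 = 12274
Group 4: 8615 * 0.917 = 7900
→ [7390, 8042, 12274, 7900]
Total after period 3: 7390 + 8042 + 12274 + 7900 = 35606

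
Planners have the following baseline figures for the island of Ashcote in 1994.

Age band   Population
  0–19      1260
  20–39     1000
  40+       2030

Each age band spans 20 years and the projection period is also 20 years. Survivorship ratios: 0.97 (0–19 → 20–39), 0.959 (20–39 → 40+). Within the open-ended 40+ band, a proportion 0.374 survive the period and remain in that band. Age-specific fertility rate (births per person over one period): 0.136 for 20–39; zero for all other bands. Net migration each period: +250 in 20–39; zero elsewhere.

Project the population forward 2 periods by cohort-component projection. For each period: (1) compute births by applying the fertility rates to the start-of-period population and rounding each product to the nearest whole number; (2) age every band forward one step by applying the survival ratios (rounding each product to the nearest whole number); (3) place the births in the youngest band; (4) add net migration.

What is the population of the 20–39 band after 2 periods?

382

Numbering the groups 1..3 from youngest to oldest:
Period 1.
Births: 1000 × 0.136 = 136
Group 2: 1260 × 0.97 = 1222
Group 3: 1000 × 0.959 + 2030 × 0.374 = 959 + 759 = 1718
Net migration: Group 2 + 250 → 1472
End of period: [136, 1472, 1718]
Period 2.
Births: 1472 × 0.136 = 200
Group 2: 136 × 0.97 = 132
Group 3: 1472 × 0.959 + 1718 × 0.374 = 1412 + 643 = 2055
Net migration: Group 2 + 250 → 382
End of period: [200, 382, 2055]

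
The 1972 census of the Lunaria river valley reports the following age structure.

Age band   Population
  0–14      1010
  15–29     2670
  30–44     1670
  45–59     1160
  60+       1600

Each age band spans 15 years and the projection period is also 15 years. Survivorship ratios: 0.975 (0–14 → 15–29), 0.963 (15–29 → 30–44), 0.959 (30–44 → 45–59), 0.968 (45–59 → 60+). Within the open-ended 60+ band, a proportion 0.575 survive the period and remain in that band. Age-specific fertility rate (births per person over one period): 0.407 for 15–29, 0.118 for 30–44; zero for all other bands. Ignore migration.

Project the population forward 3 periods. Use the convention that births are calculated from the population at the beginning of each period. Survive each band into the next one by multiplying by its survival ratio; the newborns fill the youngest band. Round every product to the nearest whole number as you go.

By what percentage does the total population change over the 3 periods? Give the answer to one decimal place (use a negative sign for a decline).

-9.0

(Groups numbered youngest = 1 to oldest = 5.)
Period 1:
Births: 2670 × 0.407 = 1087  |  1670 × 0.118 = 197 → 1284
Group 2: 1010 × 0.975 = 985
Group 3: 2670 × 0.963 = 2571
Group 4: 1670 × 0.959 = 1602
Group 5: 1160 × 0.968 + 1600 × 0.575 = 1123 + 920 = 2043
Giving 1284 / 985 / 2571 / 1602 / 2043.
Period 2:
Births: 985 × 0.407 = 401  |  2571 × 0.118 = 303 → 704
Group 2: 1284 × 0.975 = 1252
Group 3: 985 × 0.963 = 949
Group 4: 2571 × 0.959 = 2466
Group 5: 1602 × 0.968 + 2043 × 0.575 = 1551 + 1175 = 2726
Giving 704 / 1252 / 949 / 2466 / 2726.
Period 3:
Births: 1252 × 0.407 = 510  |  949 × 0.118 = 112 → 622
Group 2: 704 × 0.975 = 686
Group 3: 1252 × 0.963 = 1206
Group 4: 949 × 0.959 = 910
Group 5: 2466 × 0.968 + 2726 × 0.575 = 2387 + 1567 = 3954
Giving 622 / 686 / 1206 / 910 / 3954.
Total: 8110 → 7378; change = -732; percentage change = -9.0%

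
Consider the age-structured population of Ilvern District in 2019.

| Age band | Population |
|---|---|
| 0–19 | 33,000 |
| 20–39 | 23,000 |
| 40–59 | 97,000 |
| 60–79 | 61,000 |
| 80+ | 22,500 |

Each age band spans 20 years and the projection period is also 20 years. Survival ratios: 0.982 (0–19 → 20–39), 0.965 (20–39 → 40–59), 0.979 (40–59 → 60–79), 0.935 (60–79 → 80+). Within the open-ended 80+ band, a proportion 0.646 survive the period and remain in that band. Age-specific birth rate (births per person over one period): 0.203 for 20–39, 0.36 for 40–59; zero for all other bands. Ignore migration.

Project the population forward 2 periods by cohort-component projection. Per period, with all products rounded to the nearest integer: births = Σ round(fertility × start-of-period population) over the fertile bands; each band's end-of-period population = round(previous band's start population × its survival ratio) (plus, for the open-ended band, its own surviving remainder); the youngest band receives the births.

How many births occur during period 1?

[period 1]
Births: 23000 × 0.203 = 4669  |  97000 × 0.36 = 34920 → 39589
20–39: 33000 × 0.982 = 32406
40–59: 23000 × 0.965 = 22195
60–79: 97000 × 0.979 = 94963
80+: 61000 × 0.935 + 22500 × 0.646 = 57035 + 14535 = 71570
End of period: [39589, 32406, 22195, 94963, 71570]

39589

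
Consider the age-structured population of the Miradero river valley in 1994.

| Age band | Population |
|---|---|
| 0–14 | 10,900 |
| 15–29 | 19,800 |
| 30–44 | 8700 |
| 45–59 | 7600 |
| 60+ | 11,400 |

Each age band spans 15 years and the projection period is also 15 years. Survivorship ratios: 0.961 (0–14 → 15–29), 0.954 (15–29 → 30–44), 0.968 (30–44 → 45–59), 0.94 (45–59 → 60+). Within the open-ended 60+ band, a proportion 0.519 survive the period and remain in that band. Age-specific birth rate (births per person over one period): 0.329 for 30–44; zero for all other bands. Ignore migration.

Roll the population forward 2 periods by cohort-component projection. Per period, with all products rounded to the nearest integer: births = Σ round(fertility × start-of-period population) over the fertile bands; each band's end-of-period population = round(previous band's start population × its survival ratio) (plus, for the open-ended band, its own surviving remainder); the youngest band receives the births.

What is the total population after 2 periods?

— Period 1 —
Births: 8700 × 0.329 = 2862
15–29: 10900 × 0.961 = 10475
30–44: 19800 × 0.954 = 18889
45–59: 8700 × 0.968 = 8422
60+: 7600 × 0.94 + 11400 × 0.519 = 7144 + 5917 = 13061
→ [2862, 10475, 18889, 8422, 13061]
— Period 2 —
Births: 18889 × 0.329 = 6214
15–29: 2862 × 0.961 = 2750
30–44: 10475 × 0.954 = 9993
45–59: 18889 × 0.968 = 18285
60+: 8422 × 0.94 + 13061 × 0.519 = 7917 + 6779 = 14696
→ [6214, 2750, 9993, 18285, 14696]
Total after period 2: 6214 + 2750 + 9993 + 18285 + 14696 = 51938

51938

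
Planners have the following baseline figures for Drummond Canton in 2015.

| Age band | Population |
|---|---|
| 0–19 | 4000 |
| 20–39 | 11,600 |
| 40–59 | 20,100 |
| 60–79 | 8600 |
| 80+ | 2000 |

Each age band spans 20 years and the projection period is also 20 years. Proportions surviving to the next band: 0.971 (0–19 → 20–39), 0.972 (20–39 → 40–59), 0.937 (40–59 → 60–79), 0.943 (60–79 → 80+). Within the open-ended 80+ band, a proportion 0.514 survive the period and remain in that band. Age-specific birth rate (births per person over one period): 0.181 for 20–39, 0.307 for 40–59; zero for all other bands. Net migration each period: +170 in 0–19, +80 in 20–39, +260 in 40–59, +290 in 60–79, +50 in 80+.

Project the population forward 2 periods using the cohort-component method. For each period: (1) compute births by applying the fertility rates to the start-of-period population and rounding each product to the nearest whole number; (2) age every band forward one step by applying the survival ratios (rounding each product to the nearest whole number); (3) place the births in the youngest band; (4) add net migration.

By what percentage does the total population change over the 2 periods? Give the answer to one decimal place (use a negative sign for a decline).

9.6

Period 1:
Births: 11600 * 0.181 = 2100, 20100 * 0.307 = 6171 → 8271
20–39: 4000 * 0.971 = 3884
40–59: 11600 * 0.972 = 11275
60–79: 20100 * 0.937 = 18834
80+: 8600 * 0.943 + 2000 * 0.514 = 8110 + 1028 = 9138
Net migration: 0–19 + 170 → 8441; 20–39 + 80 → 3964; 40–59 + 260 → 11535; 60–79 + 290 → 19124; 80+ + 50 → 9188
Giving 8441 / 3964 / 11535 / 19124 / 9188.
Period 2:
Births: 3964 * 0.181 = 717, 11535 * 0.307 = 3541 → 4258
20–39: 8441 * 0.971 = 8196
40–59: 3964 * 0.972 = 3853
60–79: 11535 * 0.937 = 10808
80+: 19124 * 0.943 + 9188 * 0.514 = 18034 + 4723 = 22757
Net migration: 0–19 + 170 → 4428; 20–39 + 80 → 8276; 40–59 + 260 → 4113; 60–79 + 290 → 11098; 80+ + 50 → 22807
Giving 4428 / 8276 / 4113 / 11098 / 22807.
Total: 46300 → 50722; change = 4422; percentage change = 9.6%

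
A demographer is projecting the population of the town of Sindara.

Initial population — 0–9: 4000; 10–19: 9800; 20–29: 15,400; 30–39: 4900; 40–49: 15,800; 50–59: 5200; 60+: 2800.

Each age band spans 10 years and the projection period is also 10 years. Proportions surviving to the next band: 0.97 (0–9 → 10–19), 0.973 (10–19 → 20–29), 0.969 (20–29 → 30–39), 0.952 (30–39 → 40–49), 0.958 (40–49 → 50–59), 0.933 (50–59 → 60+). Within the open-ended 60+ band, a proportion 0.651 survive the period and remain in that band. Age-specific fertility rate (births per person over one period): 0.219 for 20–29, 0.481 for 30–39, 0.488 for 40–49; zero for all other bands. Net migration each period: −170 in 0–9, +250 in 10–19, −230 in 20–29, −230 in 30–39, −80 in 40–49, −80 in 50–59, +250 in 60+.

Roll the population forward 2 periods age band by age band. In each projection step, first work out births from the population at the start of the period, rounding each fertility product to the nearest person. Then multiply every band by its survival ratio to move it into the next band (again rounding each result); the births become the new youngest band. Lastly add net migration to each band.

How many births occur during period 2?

[period 1]
Births: 15400 * 0.219 = 3373, 4900 * 0.481 = 2357, 15800 * 0.488 = 7710 → 13440
10–19: 4000 * 0.97 = 3880
20–29: 9800 * 0.973 = 9535
30–39: 15400 * 0.969 = 14923
40–49: 4900 * 0.952 = 4665
50–59: 15800 * 0.958 = 15136
60+: 5200 * 0.933 + 2800 * 0.651 = 4852 + 1823 = 6675
Net migration: 0–9 − 170 → 13270; 10–19 + 250 → 4130; 20–29 − 230 → 9305; 30–39 − 230 → 14693; 40–49 − 80 → 4585; 50–59 − 80 → 15056; 60+ + 250 → 6925
→ [13270, 4130, 9305, 14693, 4585, 15056, 6925]
[period 2]
Births: 9305 * 0.219 = 2038, 14693 * 0.481 = 7067, 4585 * 0.488 = 2237 → 11342
10–19: 13270 * 0.97 = 12872
20–29: 4130 * 0.973 = 4018
30–39: 9305 * 0.969 = 9017
40–49: 14693 * 0.952 = 13988
50–59: 4585 * 0.958 = 4392
60+: 15056 * 0.933 + 6925 * 0.651 = 14047 + 4508 = 18555
Net migration: 0–9 − 170 → 11172; 10–19 + 250 → 13122; 20–29 − 230 → 3788; 30–39 − 230 → 8787; 40–49 − 80 → 13908; 50–59 − 80 → 4312; 60+ + 250 → 18805
→ [11172, 13122, 3788, 8787, 13908, 4312, 18805]

11342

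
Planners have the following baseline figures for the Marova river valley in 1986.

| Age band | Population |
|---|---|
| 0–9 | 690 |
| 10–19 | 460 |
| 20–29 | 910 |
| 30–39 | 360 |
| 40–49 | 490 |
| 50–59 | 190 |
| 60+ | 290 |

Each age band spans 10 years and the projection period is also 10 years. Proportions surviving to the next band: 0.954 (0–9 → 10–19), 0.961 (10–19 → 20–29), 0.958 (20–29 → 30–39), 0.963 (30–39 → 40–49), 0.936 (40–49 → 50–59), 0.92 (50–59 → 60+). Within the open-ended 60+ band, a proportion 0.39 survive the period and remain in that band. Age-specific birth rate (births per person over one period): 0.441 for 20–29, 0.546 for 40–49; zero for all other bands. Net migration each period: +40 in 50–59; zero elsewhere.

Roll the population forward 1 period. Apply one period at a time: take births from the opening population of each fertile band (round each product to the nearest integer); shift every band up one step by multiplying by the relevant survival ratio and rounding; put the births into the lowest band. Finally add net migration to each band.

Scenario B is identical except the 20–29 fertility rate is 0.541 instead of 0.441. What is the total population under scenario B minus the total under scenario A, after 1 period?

91

Call the groups 1 to 7, youngest first.
— Period 1 —
Births: 910 * 0.441 = 401  |  490 * 0.546 = 268 ⇒ total 669
Group 2: 690 * 0.954 = 658
Group 3: 460 * 0.961 = 442
Group 4: 910 * 0.958 = 872
Group 5: 360 * 0.963 = 347
Group 6: 490 * 0.936 = 459
Group 7: 190 * 0.92 + 290 * 0.39 = 175 + 113 = 288
Net migration: Group 6 + 40 → 499
Giving 669 / 658 / 442 / 872 / 347 / 499 / 288.
Scenario A total after 1 period: 3775
Scenario B projection —
— Period 1 —
Births: 910 * 0.541 = 492  |  490 * 0.546 = 268 ⇒ total 760
Group 2: 690 * 0.954 = 658
Group 3: 460 * 0.961 = 442
Group 4: 910 * 0.958 = 872
Group 5: 360 * 0.963 = 347
Group 6: 490 * 0.936 = 459
Group 7: 190 * 0.92 + 290 * 0.39 = 175 + 113 = 288
Net migration: Group 6 + 40 → 499
Giving 760 / 658 / 442 / 872 / 347 / 499 / 288.
Scenario B total after 1 period: 3866
Difference B − A = 3866 − 3775 = 91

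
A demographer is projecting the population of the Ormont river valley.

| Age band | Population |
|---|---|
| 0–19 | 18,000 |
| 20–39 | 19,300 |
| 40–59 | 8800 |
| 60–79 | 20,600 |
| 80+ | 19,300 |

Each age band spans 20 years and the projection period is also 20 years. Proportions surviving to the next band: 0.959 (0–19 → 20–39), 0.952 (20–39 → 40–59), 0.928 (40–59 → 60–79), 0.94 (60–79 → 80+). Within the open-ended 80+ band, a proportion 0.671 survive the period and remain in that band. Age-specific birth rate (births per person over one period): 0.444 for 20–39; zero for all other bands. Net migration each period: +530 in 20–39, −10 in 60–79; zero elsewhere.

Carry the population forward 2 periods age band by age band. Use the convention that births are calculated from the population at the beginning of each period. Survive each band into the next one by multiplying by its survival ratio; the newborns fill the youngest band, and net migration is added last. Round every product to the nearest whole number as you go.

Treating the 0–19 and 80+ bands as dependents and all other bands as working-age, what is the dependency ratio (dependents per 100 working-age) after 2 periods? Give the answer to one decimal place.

87.2

Let band 1 be 0–19 through band 5 = 80+.
— Period 1 —
Births: 19300 × 0.444 = 8569
Band 2: 18000 × 0.959 = 17262
Band 3: 19300 × 0.952 = 18374
Band 4: 8800 × 0.928 = 8166
Band 5: 20600 × 0.94 + 19300 × 0.671 = 19364 + 12950 = 32314
Net migration: Band 2 + 530 → 17792; Band 4 − 10 → 8156
→ [8569, 17792, 18374, 8156, 32314]
— Period 2 —
Births: 17792 × 0.444 = 7900
Band 2: 8569 × 0.959 = 8218
Band 3: 17792 × 0.952 = 16938
Band 4: 18374 × 0.928 = 17051
Band 5: 8156 × 0.94 + 32314 × 0.671 = 7667 + 21683 = 29350
Net migration: Band 2 + 530 → 8748; Band 4 − 10 → 17041
→ [7900, 8748, 16938, 17041, 29350]
Dependents (band 0–19 + band 80+) = 7900 + 29350 = 37250; working-age = 42727; ratio = 37250/42727 × 100 = 87.2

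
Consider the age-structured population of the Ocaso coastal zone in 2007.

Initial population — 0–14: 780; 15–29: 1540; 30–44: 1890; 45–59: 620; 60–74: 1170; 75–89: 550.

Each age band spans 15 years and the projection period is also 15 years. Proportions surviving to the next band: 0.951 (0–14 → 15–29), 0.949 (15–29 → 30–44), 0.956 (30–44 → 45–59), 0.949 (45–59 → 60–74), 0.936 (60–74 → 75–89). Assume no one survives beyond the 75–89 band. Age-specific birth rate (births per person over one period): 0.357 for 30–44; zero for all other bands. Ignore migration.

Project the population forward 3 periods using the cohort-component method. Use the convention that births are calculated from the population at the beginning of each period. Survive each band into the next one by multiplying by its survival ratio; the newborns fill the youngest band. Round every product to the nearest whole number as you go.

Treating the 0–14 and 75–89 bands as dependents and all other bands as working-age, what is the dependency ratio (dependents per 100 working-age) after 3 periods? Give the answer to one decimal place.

Call the groups 1 to 6, youngest first.
After projecting period 1:
Births: 1890 × 0.357 = 675
Group 2: 780 × 0.951 = 742
Group 3: 1540 × 0.949 = 1461
Group 4: 1890 × 0.956 = 1807
Group 5: 620 × 0.949 = 588
Group 6: 1170 × 0.936 = 1095
Giving 675 / 742 / 1461 / 1807 / 588 / 1095.
After projecting period 2:
Births: 1461 × 0.357 = 522
Group 2: 675 × 0.951 = 642
Group 3: 742 × 0.949 = 704
Group 4: 1461 × 0.956 = 1397
Group 5: 1807 × 0.949 = 1715
Group 6: 588 × 0.936 = 550
Giving 522 / 642 / 704 / 1397 / 1715 / 550.
After projecting period 3:
Births: 704 × 0.357 = 251
Group 2: 522 × 0.951 = 496
Group 3: 642 × 0.949 = 609
Group 4: 704 × 0.956 = 673
Group 5: 1397 × 0.949 = 1326
Group 6: 1715 × 0.936 = 1605
Giving 251 / 496 / 609 / 673 / 1326 / 1605.
Dependents (band 0–14 + band 75–89) = 251 + 1605 = 1856; working-age = 3104; ratio = 1856/3104 × 100 = 59.8

59.8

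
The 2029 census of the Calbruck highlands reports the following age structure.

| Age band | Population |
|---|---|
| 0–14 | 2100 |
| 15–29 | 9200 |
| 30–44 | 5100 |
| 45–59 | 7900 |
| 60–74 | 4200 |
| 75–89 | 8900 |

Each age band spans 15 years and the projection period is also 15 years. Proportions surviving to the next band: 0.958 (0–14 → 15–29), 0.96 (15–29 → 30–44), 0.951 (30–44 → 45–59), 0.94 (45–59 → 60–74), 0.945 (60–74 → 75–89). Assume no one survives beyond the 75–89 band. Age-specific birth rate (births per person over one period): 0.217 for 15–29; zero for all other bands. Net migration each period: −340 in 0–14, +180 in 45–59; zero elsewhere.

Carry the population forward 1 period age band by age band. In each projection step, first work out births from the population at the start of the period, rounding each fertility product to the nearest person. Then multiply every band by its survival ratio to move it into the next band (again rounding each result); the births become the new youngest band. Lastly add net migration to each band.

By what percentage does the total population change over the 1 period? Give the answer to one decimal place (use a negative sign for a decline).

Call the bands 1 to 6, youngest first.
Period 1.
Births: 9200 * 0.217 = 1996
Band 2: 2100 * 0.958 = 2012
Band 3: 9200 * 0.96 = 8832
Band 4: 5100 * 0.951 = 4850
Band 5: 7900 * 0.94 = 7426
Band 6: 4200 * 0.945 = 3969
Net migration: Band 1 − 340 → 1656; Band 4 + 180 → 5030
Population now: 0–14=1656, 15–29=2012, 30–44=8832, 45–59=5030, 60–74=7426, 75–89=3969
Total: 37400 → 28925; change = -8475; percentage change = -22.7%

-22.7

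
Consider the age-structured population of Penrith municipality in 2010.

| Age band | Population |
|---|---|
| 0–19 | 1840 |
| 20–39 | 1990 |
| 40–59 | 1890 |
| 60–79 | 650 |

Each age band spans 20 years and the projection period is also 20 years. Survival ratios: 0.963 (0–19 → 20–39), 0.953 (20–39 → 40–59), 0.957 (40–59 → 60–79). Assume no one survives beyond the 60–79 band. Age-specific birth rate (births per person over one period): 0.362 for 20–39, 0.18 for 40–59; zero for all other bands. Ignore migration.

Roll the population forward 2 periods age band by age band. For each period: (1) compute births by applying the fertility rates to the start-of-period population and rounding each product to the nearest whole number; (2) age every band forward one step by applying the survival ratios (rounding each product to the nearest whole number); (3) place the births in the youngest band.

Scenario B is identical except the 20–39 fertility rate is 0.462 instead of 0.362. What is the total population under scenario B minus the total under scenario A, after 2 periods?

369

(Groups numbered youngest = 1 to oldest = 4.)
[period 1]
Births: 1990 × 0.362 = 720  |  1890 × 0.18 = 340 ⇒ total 1060
Group 2: 1840 × 0.963 = 1772
Group 3: 1990 × 0.953 = 1896
Group 4: 1890 × 0.957 = 1809
→ [1060, 1772, 1896, 1809]
[period 2]
Births: 1772 × 0.362 = 641  |  1896 × 0.18 = 341 ⇒ total 982
Group 2: 1060 × 0.963 = 1021
Group 3: 1772 × 0.953 = 1689
Group 4: 1896 × 0.957 = 1814
→ [982, 1021, 1689, 1814]
Scenario A total after 2 periods: 5506
Scenario B projection —
[period 1]
Births: 1990 × 0.462 = 919  |  1890 × 0.18 = 340 ⇒ total 1259
Group 2: 1840 × 0.963 = 1772
Group 3: 1990 × 0.953 = 1896
Group 4: 1890 × 0.957 = 1809
→ [1259, 1772, 1896, 1809]
[period 2]
Births: 1772 × 0.462 = 819  |  1896 × 0.18 = 341 ⇒ total 1160
Group 2: 1259 × 0.963 = 1212
Group 3: 1772 × 0.953 = 1689
Group 4: 1896 × 0.957 = 1814
→ [1160, 1212, 1689, 1814]
Scenario B total after 2 periods: 5875
Difference B − A = 5875 − 5506 = 369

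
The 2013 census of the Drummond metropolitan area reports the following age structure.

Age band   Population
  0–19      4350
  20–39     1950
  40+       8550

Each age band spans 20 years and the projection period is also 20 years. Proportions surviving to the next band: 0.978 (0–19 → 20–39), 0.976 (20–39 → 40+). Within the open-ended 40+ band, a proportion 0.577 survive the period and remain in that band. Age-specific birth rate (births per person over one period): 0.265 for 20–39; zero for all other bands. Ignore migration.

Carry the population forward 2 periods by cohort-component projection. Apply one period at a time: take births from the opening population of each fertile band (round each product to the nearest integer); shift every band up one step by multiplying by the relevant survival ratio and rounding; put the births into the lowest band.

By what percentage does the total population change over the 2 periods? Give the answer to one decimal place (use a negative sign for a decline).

-34.5

Period 1.
Births: 1950 × 0.265 = 517
20–39: 4350 × 0.978 = 4254
40+: 1950 × 0.976 + 8550 × 0.577 = 1903 + 4933 = 6836
Giving 517 / 4254 / 6836.
Period 2.
Births: 4254 × 0.265 = 1127
20–39: 517 × 0.978 = 506
40+: 4254 × 0.976 + 6836 × 0.577 = 4152 + 3944 = 8096
Giving 1127 / 506 / 8096.
Total: 14850 → 9729; change = -5121; percentage change = -34.5%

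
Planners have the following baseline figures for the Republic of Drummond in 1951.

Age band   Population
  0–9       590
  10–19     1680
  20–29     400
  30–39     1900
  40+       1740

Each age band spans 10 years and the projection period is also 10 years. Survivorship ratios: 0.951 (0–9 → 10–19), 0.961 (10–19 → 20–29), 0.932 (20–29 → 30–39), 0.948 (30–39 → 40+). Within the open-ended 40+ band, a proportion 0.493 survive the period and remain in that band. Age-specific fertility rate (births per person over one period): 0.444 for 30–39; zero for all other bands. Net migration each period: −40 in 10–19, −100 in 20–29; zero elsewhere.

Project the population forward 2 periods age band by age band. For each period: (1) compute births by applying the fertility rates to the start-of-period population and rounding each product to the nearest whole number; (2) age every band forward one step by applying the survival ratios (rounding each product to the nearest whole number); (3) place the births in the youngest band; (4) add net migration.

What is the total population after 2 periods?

4406

Period 1:
Births: 1900 × 0.444 = 844
10–19: 590 × 0.951 = 561
20–29: 1680 × 0.961 = 1614
30–39: 400 × 0.932 = 373
40+: 1900 × 0.948 + 1740 × 0.493 = 1801 + 858 = 2659
Net migration: 10–19 − 40 → 521; 20–29 − 100 → 1514
→ [844, 521, 1514, 373, 2659]
Period 2:
Births: 373 × 0.444 = 166
10–19: 844 × 0.951 = 803
20–29: 521 × 0.961 = 501
30–39: 1514 × 0.932 = 1411
40+: 373 × 0.948 + 2659 × 0.493 = 354 + 1311 = 1665
Net migration: 10–19 − 40 → 763; 20–29 − 100 → 401
→ [166, 763, 401, 1411, 1665]
Total after period 2: 166 + 763 + 401 + 1411 + 1665 = 4406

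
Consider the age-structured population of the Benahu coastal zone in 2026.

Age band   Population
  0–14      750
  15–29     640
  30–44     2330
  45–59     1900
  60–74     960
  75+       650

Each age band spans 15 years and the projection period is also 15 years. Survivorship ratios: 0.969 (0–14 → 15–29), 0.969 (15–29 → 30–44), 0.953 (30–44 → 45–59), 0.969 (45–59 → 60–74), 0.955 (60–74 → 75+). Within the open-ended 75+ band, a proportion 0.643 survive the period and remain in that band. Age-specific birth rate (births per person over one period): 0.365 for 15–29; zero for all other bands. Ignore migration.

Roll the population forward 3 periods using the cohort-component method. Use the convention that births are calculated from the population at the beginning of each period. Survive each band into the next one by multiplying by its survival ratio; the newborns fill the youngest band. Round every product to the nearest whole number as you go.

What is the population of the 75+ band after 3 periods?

3736

Call the bands 1 to 6, youngest first.
Period 1.
Births: 640 * 0.365 = 234
Band 2: 750 * 0.969 = 727
Band 3: 640 * 0.969 = 620
Band 4: 2330 * 0.953 = 2220
Band 5: 1900 * 0.969 = 1841
Band 6: 960 * 0.955 + 650 * 0.643 = 917 + 418 = 1335
Giving 234 / 727 / 620 / 2220 / 1841 / 1335.
Period 2.
Births: 727 * 0.365 = 265
Band 2: 234 * 0.969 = 227
Band 3: 727 * 0.969 = 704
Band 4: 620 * 0.953 = 591
Band 5: 2220 * 0.969 = 2151
Band 6: 1841 * 0.955 + 1335 * 0.643 = 1758 + 858 = 2616
Giving 265 / 227 / 704 / 591 / 2151 / 2616.
Period 3.
Births: 227 * 0.365 = 83
Band 2: 265 * 0.969 = 257
Band 3: 227 * 0.969 = 220
Band 4: 704 * 0.953 = 671
Band 5: 591 * 0.969 = 573
Band 6: 2151 * 0.955 + 2616 * 0.643 = 2054 + 1682 = 3736
Giving 83 / 257 / 220 / 671 / 573 / 3736.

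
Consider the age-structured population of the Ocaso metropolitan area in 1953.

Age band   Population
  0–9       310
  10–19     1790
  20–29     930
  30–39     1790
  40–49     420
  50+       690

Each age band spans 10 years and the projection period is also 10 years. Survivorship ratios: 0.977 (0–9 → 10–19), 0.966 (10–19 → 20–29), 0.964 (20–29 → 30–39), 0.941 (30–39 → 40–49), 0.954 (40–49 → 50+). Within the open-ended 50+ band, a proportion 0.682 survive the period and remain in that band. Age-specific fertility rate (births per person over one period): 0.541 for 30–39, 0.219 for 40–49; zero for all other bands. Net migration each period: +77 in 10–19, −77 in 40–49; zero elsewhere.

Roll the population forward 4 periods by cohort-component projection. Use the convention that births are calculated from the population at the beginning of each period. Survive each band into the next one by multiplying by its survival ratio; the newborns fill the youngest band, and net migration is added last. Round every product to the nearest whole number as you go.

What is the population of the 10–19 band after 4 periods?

Period 1.
Births: 1790 × 0.541 = 968 ; 420 × 0.219 = 92 → 1060
10–19: 310 × 0.977 = 303
20–29: 1790 × 0.966 = 1729
30–39: 930 × 0.964 = 897
40–49: 1790 × 0.941 = 1684
50+: 420 × 0.954 + 690 × 0.682 = 401 + 471 = 872
Net migration: 10–19 + 77 → 380; 40–49 − 77 → 1607
Giving 1060 / 380 / 1729 / 897 / 1607 / 872.
Period 2.
Births: 897 × 0.541 = 485 ; 1607 × 0.219 = 352 → 837
10–19: 1060 × 0.977 = 1036
20–29: 380 × 0.966 = 367
30–39: 1729 × 0.964 = 1667
40–49: 897 × 0.941 = 844
50+: 1607 × 0.954 + 872 × 0.682 = 1533 + 595 = 2128
Net migration: 10–19 + 77 → 1113; 40–49 − 77 → 767
Giving 837 / 1113 / 367 / 1667 / 767 / 2128.
Period 3.
Births: 1667 × 0.541 = 902 ; 767 × 0.219 = 168 → 1070
10–19: 837 × 0.977 = 818
20–29: 1113 × 0.966 = 1075
30–39: 367 × 0.964 = 354
40–49: 1667 × 0.941 = 1569
50+: 767 × 0.954 + 2128 × 0.682 = 732 + 1451 = 2183
Net migration: 10–19 + 77 → 895; 40–49 − 77 → 1492
Giving 1070 / 895 / 1075 / 354 / 1492 / 2183.
Period 4.
Births: 354 × 0.541 = 192 ; 1492 × 0.219 = 327 → 519
10–19: 1070 × 0.977 = 1045
20–29: 895 × 0.966 = 865
30–39: 1075 × 0.964 = 1036
40–49: 354 × 0.941 = 333
50+: 1492 × 0.954 + 2183 × 0.682 = 1423 + 1489 = 2912
Net migration: 10–19 + 77 → 1122; 40–49 − 77 → 256
Giving 519 / 1122 / 865 / 1036 / 256 / 2912.

1122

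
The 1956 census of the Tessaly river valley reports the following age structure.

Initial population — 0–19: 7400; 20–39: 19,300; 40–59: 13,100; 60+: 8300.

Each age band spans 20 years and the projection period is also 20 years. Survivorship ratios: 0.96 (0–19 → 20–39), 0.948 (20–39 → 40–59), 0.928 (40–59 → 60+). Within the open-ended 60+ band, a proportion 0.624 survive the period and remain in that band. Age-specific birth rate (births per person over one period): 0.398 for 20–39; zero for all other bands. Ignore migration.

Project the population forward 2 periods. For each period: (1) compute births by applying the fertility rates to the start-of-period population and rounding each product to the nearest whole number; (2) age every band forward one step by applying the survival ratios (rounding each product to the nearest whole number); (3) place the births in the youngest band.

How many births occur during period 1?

7681

— Period 1 —
Births: 19300 × 0.398 = 7681
20–39: 7400 × 0.96 = 7104
40–59: 19300 × 0.948 = 18296
60+: 13100 × 0.928 + 8300 × 0.624 = 12157 + 5179 = 17336
Giving 7681 / 7104 / 18296 / 17336.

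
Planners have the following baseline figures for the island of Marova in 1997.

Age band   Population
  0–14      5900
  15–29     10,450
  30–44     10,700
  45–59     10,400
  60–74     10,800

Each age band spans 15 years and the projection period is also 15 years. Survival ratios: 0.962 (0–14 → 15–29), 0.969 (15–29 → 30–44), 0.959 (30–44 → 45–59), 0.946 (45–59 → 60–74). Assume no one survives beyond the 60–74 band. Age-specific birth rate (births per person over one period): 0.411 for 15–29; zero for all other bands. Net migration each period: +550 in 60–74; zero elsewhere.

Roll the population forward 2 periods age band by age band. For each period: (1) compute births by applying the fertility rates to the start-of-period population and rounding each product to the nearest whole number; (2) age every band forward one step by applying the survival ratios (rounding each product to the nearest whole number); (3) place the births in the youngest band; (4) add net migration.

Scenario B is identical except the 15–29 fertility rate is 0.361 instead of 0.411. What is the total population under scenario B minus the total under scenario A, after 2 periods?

-787

Let band 1 be 0–14 through band 5 = 60–74.
— Period 1 —
Births: 10450 × 0.411 = 4295
Band 2: 5900 × 0.962 = 5676
Band 3: 10450 × 0.969 = 10126
Band 4: 10700 × 0.959 = 10261
Band 5: 10400 × 0.946 = 9838
Net migration: Band 5 + 550 → 10388
Giving 4295 / 5676 / 10126 / 10261 / 10388.
— Period 2 —
Births: 5676 × 0.411 = 2333
Band 2: 4295 × 0.962 = 4132
Band 3: 5676 × 0.969 = 5500
Band 4: 10126 × 0.959 = 9711
Band 5: 10261 × 0.946 = 9707
Net migration: Band 5 + 550 → 10257
Giving 2333 / 4132 / 5500 / 9711 / 10257.
Scenario A total after 2 periods: 31933
Scenario B projection —
— Period 1 —
Births: 10450 × 0.361 = 3772
Band 2: 5900 × 0.962 = 5676
Band 3: 10450 × 0.969 = 10126
Band 4: 10700 × 0.959 = 10261
Band 5: 10400 × 0.946 = 9838
Net migration: Band 5 + 550 → 10388
Giving 3772 / 5676 / 10126 / 10261 / 10388.
— Period 2 —
Births: 5676 × 0.361 = 2049
Band 2: 3772 × 0.962 = 3629
Band 3: 5676 × 0.969 = 5500
Band 4: 10126 × 0.959 = 9711
Band 5: 10261 × 0.946 = 9707
Net migration: Band 5 + 550 → 10257
Giving 2049 / 3629 / 5500 / 9711 / 10257.
Scenario B total after 2 periods: 31146
Difference B − A = 31146 − 31933 = -787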